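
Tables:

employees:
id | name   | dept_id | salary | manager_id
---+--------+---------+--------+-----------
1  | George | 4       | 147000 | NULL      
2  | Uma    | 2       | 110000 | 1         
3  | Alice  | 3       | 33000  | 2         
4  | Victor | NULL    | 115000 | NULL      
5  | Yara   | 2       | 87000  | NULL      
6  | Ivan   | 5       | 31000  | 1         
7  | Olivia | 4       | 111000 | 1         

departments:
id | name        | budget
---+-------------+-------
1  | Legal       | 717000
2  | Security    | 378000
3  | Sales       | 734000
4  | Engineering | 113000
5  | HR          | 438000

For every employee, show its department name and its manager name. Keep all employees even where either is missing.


Two LEFT JOINs from the same base table employees: one to departments via dept_id, one to employees itself via manager_id. Both are LEFT so every employee is preserved.
Match against departments:
  - employee 1 (George): dept_id=4 -> matches Engineering
  - employee 2 (Uma): dept_id=2 -> matches Security
  - employee 3 (Alice): dept_id=3 -> matches Sales
  - employee 4 (Victor): dept_id=NULL, no match -> kept with NULL
  - employee 5 (Yara): dept_id=2 -> matches Security
  - employee 6 (Ivan): dept_id=5 -> matches HR
  - employee 7 (Olivia): dept_id=4 -> matches Engineering
Match against employees (self):
  - employee 1 (George): manager_id=NULL -> NULL
  - employee 2 (Uma): manager_id=1 -> George
  - employee 3 (Alice): manager_id=2 -> Uma
  - employee 4 (Victor): manager_id=NULL -> NULL
  - employee 5 (Yara): manager_id=NULL -> NULL
  - employee 6 (Ivan): manager_id=1 -> George
  - employee 7 (Olivia): manager_id=1 -> George

SQL:
SELECT a.name, b.name AS department, c.name AS manager
FROM employees a
LEFT JOIN departments b ON a.dept_id = b.id
LEFT JOIN employees c ON a.manager_id = c.id

Result:
name   | department  | manager
-------+-------------+--------
George | Engineering | NULL   
Uma    | Security    | George 
Alice  | Sales       | Uma    
Victor | NULL        | NULL   
Yara   | Security    | NULL   
Ivan   | HR          | George 
Olivia | Engineering | George 


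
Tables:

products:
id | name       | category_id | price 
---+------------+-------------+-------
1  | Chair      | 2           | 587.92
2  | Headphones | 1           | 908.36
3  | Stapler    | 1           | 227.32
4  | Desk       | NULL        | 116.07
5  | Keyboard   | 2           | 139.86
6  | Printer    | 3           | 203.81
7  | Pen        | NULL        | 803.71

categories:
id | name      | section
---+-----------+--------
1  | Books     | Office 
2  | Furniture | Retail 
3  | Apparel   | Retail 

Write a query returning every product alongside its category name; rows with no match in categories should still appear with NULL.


LEFT JOIN keeps every row from products (the left table); where category_id has no match in categories, the category columns become NULL. Walk through each product:
  - product 1 (Chair): category_id=2 -> matches Furniture
  - product 2 (Headphones): category_id=1 -> matches Books
  - product 3 (Stapler): category_id=1 -> matches Books
  - product 4 (Desk): category_id=NULL, no match -> kept with NULL
  - product 5 (Keyboard): category_id=2 -> matches Furniture
  - product 6 (Printer): category_id=3 -> matches Apparel
  - product 7 (Pen): category_id=NULL, no match -> kept with NULL
All 7 rows appear; 2 have NULL category.

SQL:
SELECT a.name, b.name AS category
FROM products a
LEFT JOIN categories b ON a.category_id = b.id

Result:
name       | category 
-----------+----------
Chair      | Furniture
Headphones | Books    
Stapler    | Books    
Desk       | NULL     
Keyboard   | Furniture
Printer    | Apparel  
Pen        | NULL     


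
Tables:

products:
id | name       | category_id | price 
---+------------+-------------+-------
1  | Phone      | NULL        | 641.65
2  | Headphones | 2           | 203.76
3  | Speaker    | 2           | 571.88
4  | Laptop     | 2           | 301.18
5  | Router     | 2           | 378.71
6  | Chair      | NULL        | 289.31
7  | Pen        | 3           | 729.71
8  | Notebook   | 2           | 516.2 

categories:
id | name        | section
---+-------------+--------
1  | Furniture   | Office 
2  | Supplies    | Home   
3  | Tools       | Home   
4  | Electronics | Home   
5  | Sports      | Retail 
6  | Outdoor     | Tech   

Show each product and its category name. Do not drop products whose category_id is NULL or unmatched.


LEFT JOIN keeps every row from products (the left table); where category_id has no match in categories, the category columns become NULL. Walk through each product:
  - product 1 (Phone): category_id=NULL, no match -> kept with NULL
  - product 2 (Headphones): category_id=2 -> matches Supplies
  - product 3 (Speaker): category_id=2 -> matches Supplies
  - product 4 (Laptop): category_id=2 -> matches Supplies
  - product 5 (Router): category_id=2 -> matches Supplies
  - product 6 (Chair): category_id=NULL, no match -> kept with NULL
  - product 7 (Pen): category_id=3 -> matches Tools
  - product 8 (Notebook): category_id=2 -> matches Supplies
All 8 rows appear; 2 have NULL category.

SQL:
SELECT a.name, b.name AS category
FROM products a
LEFT JOIN categories b ON a.category_id = b.id

Result:
name       | category
-----------+---------
Phone      | NULL    
Headphones | Supplies
Speaker    | Supplies
Laptop     | Supplies
Router     | Supplies
Chair      | NULL    
Pen        | Tools   
Notebook   | Supplies


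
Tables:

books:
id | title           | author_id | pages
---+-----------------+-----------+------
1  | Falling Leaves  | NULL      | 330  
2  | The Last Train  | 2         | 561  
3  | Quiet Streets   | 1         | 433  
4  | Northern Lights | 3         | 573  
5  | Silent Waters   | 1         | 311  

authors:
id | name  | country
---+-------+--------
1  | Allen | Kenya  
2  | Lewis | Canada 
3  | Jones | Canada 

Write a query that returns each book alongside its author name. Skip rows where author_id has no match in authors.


INNER JOIN keeps only books rows whose author_id matches an id in authors. Walk through each book:
  - book 1 (Falling Leaves): author_id=NULL, no match -> dropped
  - book 2 (The Last Train): author_id=2 -> matches Lewis
  - book 3 (Quiet Streets): author_id=1 -> matches Allen
  - book 4 (Northern Lights): author_id=3 -> matches Jones
  - book 5 (Silent Waters): author_id=1 -> matches Allen
So 1 of 5 rows is dropped.

SQL:
SELECT a.title, b.name AS author
FROM books a
INNER JOIN authors b ON a.author_id = b.id

Result:
title           | author
----------------+-------
The Last Train  | Lewis 
Quiet Streets   | Allen 
Northern Lights | Jones 
Silent Waters   | Allen 


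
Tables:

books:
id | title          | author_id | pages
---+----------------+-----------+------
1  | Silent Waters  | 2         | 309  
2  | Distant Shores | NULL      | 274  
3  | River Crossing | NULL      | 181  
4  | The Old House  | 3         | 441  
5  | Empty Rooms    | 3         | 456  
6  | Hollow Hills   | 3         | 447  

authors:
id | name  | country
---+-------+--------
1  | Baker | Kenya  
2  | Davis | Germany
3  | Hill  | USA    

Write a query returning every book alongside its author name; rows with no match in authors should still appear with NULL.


LEFT JOIN keeps every row from books (the left table); where author_id has no match in authors, the author columns become NULL. Walk through each book:
  - book 1 (Silent Waters): author_id=2 -> matches Davis
  - book 2 (Distant Shores): author_id=NULL, no match -> kept with NULL
  - book 3 (River Crossing): author_id=NULL, no match -> kept with NULL
  - book 4 (The Old House): author_id=3 -> matches Hill
  - book 5 (Empty Rooms): author_id=3 -> matches Hill
  - book 6 (Hollow Hills): author_id=3 -> matches Hill
All 6 rows appear; 2 have NULL author.

SQL:
SELECT a.title, b.name AS author
FROM books a
LEFT JOIN authors b ON a.author_id = b.id

Result:
title          | author
---------------+-------
Silent Waters  | Davis 
Distant Shores | NULL  
River Crossing | NULL  
The Old House  | Hill  
Empty Rooms    | Hill  
Hollow Hills   | Hill  


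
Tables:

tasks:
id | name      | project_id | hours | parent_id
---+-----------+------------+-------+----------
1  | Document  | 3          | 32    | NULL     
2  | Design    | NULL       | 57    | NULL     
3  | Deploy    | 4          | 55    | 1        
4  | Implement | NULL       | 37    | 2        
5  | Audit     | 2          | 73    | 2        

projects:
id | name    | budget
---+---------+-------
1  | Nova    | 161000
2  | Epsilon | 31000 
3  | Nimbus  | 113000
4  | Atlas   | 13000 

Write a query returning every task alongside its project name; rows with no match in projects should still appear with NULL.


LEFT JOIN keeps every row from tasks (the left table); where project_id has no match in projects, the project columns become NULL. Walk through each task:
  - task 1 (Document): project_id=3 -> matches Nimbus
  - task 2 (Design): project_id=NULL, no match -> kept with NULL
  - task 3 (Deploy): project_id=4 -> matches Atlas
  - task 4 (Implement): project_id=NULL, no match -> kept with NULL
  - task 5 (Audit): project_id=2 -> matches Epsilon
All 5 rows appear; 2 have NULL project.

SQL:
SELECT a.name, b.name AS project
FROM tasks a
LEFT JOIN projects b ON a.project_id = b.id

Result:
name      | project
----------+--------
Document  | Nimbus 
Design    | NULL   
Deploy    | Atlas  
Implement | NULL   
Audit     | Epsilon


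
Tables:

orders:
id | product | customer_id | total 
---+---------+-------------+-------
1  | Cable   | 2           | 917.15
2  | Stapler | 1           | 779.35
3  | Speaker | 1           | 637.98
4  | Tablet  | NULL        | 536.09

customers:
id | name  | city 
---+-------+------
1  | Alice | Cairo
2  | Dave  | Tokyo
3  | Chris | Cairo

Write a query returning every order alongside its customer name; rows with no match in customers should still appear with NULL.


LEFT JOIN keeps every row from orders (the left table); where customer_id has no match in customers, the customer columns become NULL. Walk through each order:
  - order 1 (Cable): customer_id=2 -> matches Dave
  - order 2 (Stapler): customer_id=1 -> matches Alice
  - order 3 (Speaker): customer_id=1 -> matches Alice
  - order 4 (Tablet): customer_id=NULL, no match -> kept with NULL
All 4 rows appear; 1 has NULL customer.

SQL:
SELECT a.product, b.name AS customer
FROM orders a
LEFT JOIN customers b ON a.customer_id = b.id

Result:
product | customer
--------+---------
Cable   | Dave    
Stapler | Alice   
Speaker | Alice   
Tablet  | NULL    


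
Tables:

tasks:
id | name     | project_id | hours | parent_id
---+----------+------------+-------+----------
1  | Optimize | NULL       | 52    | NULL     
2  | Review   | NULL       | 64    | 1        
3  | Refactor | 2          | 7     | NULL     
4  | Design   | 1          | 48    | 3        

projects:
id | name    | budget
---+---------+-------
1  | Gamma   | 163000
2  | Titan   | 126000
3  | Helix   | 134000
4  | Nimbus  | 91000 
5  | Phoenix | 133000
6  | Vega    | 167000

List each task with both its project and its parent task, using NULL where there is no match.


Two LEFT JOINs from the same base table tasks: one to projects via project_id, one to tasks itself via parent_id. Both are LEFT so every task is preserved.
Match against projects:
  - task 1 (Optimize): project_id=NULL, no match -> kept with NULL
  - task 2 (Review): project_id=NULL, no match -> kept with NULL
  - task 3 (Refactor): project_id=2 -> matches Titan
  - task 4 (Design): project_id=1 -> matches Gamma
Match against tasks (self):
  - task 1 (Optimize): parent_id=NULL -> NULL
  - task 2 (Review): parent_id=1 -> Optimize
  - task 3 (Refactor): parent_id=NULL -> NULL
  - task 4 (Design): parent_id=3 -> Refactor

SQL:
SELECT a.name, b.name AS project, c.name AS parent
FROM tasks a
LEFT JOIN projects b ON a.project_id = b.id
LEFT JOIN tasks c ON a.parent_id = c.id

Result:
name     | project | parent  
---------+---------+---------
Optimize | NULL    | NULL    
Review   | NULL    | Optimize
Refactor | Titan   | NULL    
Design   | Gamma   | Refactor


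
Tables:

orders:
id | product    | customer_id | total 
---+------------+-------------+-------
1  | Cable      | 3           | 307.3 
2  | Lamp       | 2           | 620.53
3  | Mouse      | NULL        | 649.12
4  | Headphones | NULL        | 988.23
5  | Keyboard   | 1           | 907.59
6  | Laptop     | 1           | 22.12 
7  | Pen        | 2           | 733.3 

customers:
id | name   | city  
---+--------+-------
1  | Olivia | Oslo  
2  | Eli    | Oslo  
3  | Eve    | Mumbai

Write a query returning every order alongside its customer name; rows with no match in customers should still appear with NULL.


LEFT JOIN keeps every row from orders (the left table); where customer_id has no match in customers, the customer columns become NULL. Walk through each order:
  - order 1 (Cable): customer_id=3 -> matches Eve
  - order 2 (Lamp): customer_id=2 -> matches Eli
  - order 3 (Mouse): customer_id=NULL, no match -> kept with NULL
  - order 4 (Headphones): customer_id=NULL, no match -> kept with NULL
  - order 5 (Keyboard): customer_id=1 -> matches Olivia
  - order 6 (Laptop): customer_id=1 -> matches Olivia
  - order 7 (Pen): customer_id=2 -> matches Eli
All 7 rows appear; 2 have NULL customer.

SQL:
SELECT a.product, b.name AS customer
FROM orders a
LEFT JOIN customers b ON a.customer_id = b.id

Result:
product    | customer
-----------+---------
Cable      | Eve     
Lamp       | Eli     
Mouse      | NULL    
Headphones | NULL    
Keyboard   | Olivia  
Laptop     | Olivia  
Pen        | Eli     


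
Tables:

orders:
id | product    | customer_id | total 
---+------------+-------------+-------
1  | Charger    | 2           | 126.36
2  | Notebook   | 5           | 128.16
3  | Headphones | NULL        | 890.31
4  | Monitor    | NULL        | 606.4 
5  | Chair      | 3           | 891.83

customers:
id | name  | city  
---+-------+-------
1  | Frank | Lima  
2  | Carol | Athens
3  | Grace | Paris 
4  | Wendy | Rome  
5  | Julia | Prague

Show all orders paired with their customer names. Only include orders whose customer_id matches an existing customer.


INNER JOIN keeps only orders rows whose customer_id matches an id in customers. Walk through each order:
  - order 1 (Charger): customer_id=2 -> matches Carol
  - order 2 (Notebook): customer_id=5 -> matches Julia
  - order 3 (Headphones): customer_id=NULL, no match -> dropped
  - order 4 (Monitor): customer_id=NULL, no match -> dropped
  - order 5 (Chair): customer_id=3 -> matches Grace
So 2 of 5 rows are dropped.

SQL:
SELECT a.product, b.name AS customer
FROM orders a
INNER JOIN customers b ON a.customer_id = b.id

Result:
product  | customer
---------+---------
Charger  | Carol   
Notebook | Julia   
Chair    | Grace   


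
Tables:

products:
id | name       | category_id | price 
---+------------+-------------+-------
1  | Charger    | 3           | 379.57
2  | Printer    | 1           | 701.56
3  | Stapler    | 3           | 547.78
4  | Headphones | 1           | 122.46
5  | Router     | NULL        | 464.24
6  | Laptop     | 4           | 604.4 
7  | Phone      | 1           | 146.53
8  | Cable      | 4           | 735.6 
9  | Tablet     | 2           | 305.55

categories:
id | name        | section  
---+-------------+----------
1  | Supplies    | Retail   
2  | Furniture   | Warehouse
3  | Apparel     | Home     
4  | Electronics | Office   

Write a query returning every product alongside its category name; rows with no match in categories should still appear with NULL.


LEFT JOIN keeps every row from products (the left table); where category_id has no match in categories, the category columns become NULL. Walk through each product:
  - product 1 (Charger): category_id=3 -> matches Apparel
  - product 2 (Printer): category_id=1 -> matches Supplies
  - product 3 (Stapler): category_id=3 -> matches Apparel
  - product 4 (Headphones): category_id=1 -> matches Supplies
  - product 5 (Router): category_id=NULL, no match -> kept with NULL
  - product 6 (Laptop): category_id=4 -> matches Electronics
  - product 7 (Phone): category_id=1 -> matches Supplies
  - product 8 (Cable): category_id=4 -> matches Electronics
  - product 9 (Tablet): category_id=2 -> matches Furniture
All 9 rows appear; 1 has NULL category.

SQL:
SELECT a.name, b.name AS category
FROM products a
LEFT JOIN categories b ON a.category_id = b.id

Result:
name       | category   
-----------+------------
Charger    | Apparel    
Printer    | Supplies   
Stapler    | Apparel    
Headphones | Supplies   
Router     | NULL       
Laptop     | Electronics
Phone      | Supplies   
Cable      | Electronics
Tablet     | Furniture  


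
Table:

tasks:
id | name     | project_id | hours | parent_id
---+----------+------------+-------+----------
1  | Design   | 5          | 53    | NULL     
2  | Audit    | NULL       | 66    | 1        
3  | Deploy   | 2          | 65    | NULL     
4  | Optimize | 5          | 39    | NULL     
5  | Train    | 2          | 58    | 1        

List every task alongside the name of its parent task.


This is a self-join: tasks is joined to a second copy of itself, matching each row's parent_id to another row's id. Use LEFT JOIN so rows with parent_id=NULL are kept.
  - task 1 (Design): parent_id=NULL -> NULL
  - task 2 (Audit): parent_id=1 -> Design
  - task 3 (Deploy): parent_id=NULL -> NULL
  - task 4 (Optimize): parent_id=NULL -> NULL
  - task 5 (Train): parent_id=1 -> Design

SQL:
SELECT a.name AS item, b.name AS parent
FROM tasks a
LEFT JOIN tasks b ON a.parent_id = b.id

Result:
item     | parent
---------+-------
Design   | NULL  
Audit    | Design
Deploy   | NULL  
Optimize | NULL  
Train    | Design


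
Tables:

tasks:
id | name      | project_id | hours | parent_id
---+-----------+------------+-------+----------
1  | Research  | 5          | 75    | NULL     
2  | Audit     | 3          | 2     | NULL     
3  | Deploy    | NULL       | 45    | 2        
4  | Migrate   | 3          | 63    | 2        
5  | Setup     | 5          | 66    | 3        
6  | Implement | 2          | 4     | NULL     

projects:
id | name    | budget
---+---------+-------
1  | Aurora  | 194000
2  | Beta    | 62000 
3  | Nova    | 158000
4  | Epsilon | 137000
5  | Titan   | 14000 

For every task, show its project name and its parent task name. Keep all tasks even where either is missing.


Two LEFT JOINs from the same base table tasks: one to projects via project_id, one to tasks itself via parent_id. Both are LEFT so every task is preserved.
Match against projects:
  - task 1 (Research): project_id=5 -> matches Titan
  - task 2 (Audit): project_id=3 -> matches Nova
  - task 3 (Deploy): project_id=NULL, no match -> kept with NULL
  - task 4 (Migrate): project_id=3 -> matches Nova
  - task 5 (Setup): project_id=5 -> matches Titan
  - task 6 (Implement): project_id=2 -> matches Beta
Match against tasks (self):
  - task 1 (Research): parent_id=NULL -> NULL
  - task 2 (Audit): parent_id=NULL -> NULL
  - task 3 (Deploy): parent_id=2 -> Audit
  - task 4 (Migrate): parent_id=2 -> Audit
  - task 5 (Setup): parent_id=3 -> Deploy
  - task 6 (Implement): parent_id=NULL -> NULL

SQL:
SELECT a.name, b.name AS project, c.name AS parent
FROM tasks a
LEFT JOIN projects b ON a.project_id = b.id
LEFT JOIN tasks c ON a.parent_id = c.id

Result:
name      | project | parent
----------+---------+-------
Research  | Titan   | NULL  
Audit     | Nova    | NULL  
Deploy    | NULL    | Audit 
Migrate   | Nova    | Audit 
Setup     | Titan   | Deploy
Implement | Beta    | NULL  


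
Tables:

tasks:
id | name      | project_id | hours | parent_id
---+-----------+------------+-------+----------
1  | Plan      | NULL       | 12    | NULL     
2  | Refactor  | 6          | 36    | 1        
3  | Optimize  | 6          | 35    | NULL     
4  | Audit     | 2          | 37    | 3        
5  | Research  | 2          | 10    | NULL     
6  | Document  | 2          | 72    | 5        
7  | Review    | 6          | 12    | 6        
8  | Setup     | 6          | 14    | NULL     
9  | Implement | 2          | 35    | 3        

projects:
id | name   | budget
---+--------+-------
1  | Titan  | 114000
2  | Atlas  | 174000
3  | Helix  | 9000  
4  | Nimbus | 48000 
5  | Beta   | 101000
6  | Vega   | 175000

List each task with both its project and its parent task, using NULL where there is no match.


Two LEFT JOINs from the same base table tasks: one to projects via project_id, one to tasks itself via parent_id. Both are LEFT so every task is preserved.
Match against projects:
  - task 1 (Plan): project_id=NULL, no match -> kept with NULL
  - task 2 (Refactor): project_id=6 -> matches Vega
  - task 3 (Optimize): project_id=6 -> matches Vega
  - task 4 (Audit): project_id=2 -> matches Atlas
  - task 5 (Research): project_id=2 -> matches Atlas
  - task 6 (Document): project_id=2 -> matches Atlas
  - task 7 (Review): project_id=6 -> matches Vega
  - task 8 (Setup): project_id=6 -> matches Vega
  - task 9 (Implement): project_id=2 -> matches Atlas
Match against tasks (self):
  - task 1 (Plan): parent_id=NULL -> NULL
  - task 2 (Refactor): parent_id=1 -> Plan
  - task 3 (Optimize): parent_id=NULL -> NULL
  - task 4 (Audit): parent_id=3 -> Optimize
  - task 5 (Research): parent_id=NULL -> NULL
  - task 6 (Document): parent_id=5 -> Research
  - task 7 (Review): parent_id=6 -> Document
  - task 8 (Setup): parent_id=NULL -> NULL
  - task 9 (Implement): parent_id=3 -> Optimize

SQL:
SELECT a.name, b.name AS project, c.name AS parent
FROM tasks a
LEFT JOIN projects b ON a.project_id = b.id
LEFT JOIN tasks c ON a.parent_id = c.id

Result:
name      | project | parent  
----------+---------+---------
Plan      | NULL    | NULL    
Refactor  | Vega    | Plan    
Optimize  | Vega    | NULL    
Audit     | Atlas   | Optimize
Research  | Atlas   | NULL    
Document  | Atlas   | Research
Review    | Vega    | Document
Setup     | Vega    | NULL    
Implement | Atlas   | Optimize


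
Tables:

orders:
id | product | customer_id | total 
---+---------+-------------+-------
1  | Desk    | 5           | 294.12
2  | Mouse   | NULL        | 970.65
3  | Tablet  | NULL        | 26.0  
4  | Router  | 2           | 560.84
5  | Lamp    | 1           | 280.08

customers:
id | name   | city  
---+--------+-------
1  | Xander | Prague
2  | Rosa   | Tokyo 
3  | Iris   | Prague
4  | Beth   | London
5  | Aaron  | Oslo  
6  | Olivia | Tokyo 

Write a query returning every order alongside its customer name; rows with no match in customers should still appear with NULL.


LEFT JOIN keeps every row from orders (the left table); where customer_id has no match in customers, the customer columns become NULL. Walk through each order:
  - order 1 (Desk): customer_id=5 -> matches Aaron
  - order 2 (Mouse): customer_id=NULL, no match -> kept with NULL
  - order 3 (Tablet): customer_id=NULL, no match -> kept with NULL
  - order 4 (Router): customer_id=2 -> matches Rosa
  - order 5 (Lamp): customer_id=1 -> matches Xander
All 5 rows appear; 2 have NULL customer.

SQL:
SELECT a.product, b.name AS customer
FROM orders a
LEFT JOIN customers b ON a.customer_id = b.id

Result:
product | customer
--------+---------
Desk    | Aaron   
Mouse   | NULL    
Tablet  | NULL    
Router  | Rosa    
Lamp    | Xander  


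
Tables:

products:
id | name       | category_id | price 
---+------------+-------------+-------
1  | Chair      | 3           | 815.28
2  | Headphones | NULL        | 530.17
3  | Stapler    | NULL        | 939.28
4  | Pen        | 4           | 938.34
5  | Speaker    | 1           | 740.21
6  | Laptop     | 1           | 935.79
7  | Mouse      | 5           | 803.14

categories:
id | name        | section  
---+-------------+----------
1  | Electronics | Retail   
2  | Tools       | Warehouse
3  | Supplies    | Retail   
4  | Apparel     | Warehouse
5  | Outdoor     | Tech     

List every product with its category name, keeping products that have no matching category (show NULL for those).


LEFT JOIN keeps every row from products (the left table); where category_id has no match in categories, the category columns become NULL. Walk through each product:
  - product 1 (Chair): category_id=3 -> matches Supplies
  - product 2 (Headphones): category_id=NULL, no match -> kept with NULL
  - product 3 (Stapler): category_id=NULL, no match -> kept with NULL
  - product 4 (Pen): category_id=4 -> matches Apparel
  - product 5 (Speaker): category_id=1 -> matches Electronics
  - product 6 (Laptop): category_id=1 -> matches Electronics
  - product 7 (Mouse): category_id=5 -> matches Outdoor
All 7 rows appear; 2 have NULL category.

SQL:
SELECT a.name, b.name AS category
FROM products a
LEFT JOIN categories b ON a.category_id = b.id

Result:
name       | category   
-----------+------------
Chair      | Supplies   
Headphones | NULL       
Stapler    | NULL       
Pen        | Apparel    
Speaker    | Electronics
Laptop     | Electronics
Mouse      | Outdoor    


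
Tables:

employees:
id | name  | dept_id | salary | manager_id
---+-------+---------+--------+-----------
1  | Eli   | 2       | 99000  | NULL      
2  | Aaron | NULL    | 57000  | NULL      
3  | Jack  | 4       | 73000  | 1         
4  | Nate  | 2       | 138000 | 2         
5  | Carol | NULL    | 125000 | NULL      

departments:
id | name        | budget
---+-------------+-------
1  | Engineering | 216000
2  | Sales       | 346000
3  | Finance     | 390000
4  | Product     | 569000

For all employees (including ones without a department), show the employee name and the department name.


LEFT JOIN keeps every row from employees (the left table); where dept_id has no match in departments, the department columns become NULL. Walk through each employee:
  - employee 1 (Eli): dept_id=2 -> matches Sales
  - employee 2 (Aaron): dept_id=NULL, no match -> kept with NULL
  - employee 3 (Jack): dept_id=4 -> matches Product
  - employee 4 (Nate): dept_id=2 -> matches Sales
  - employee 5 (Carol): dept_id=NULL, no match -> kept with NULL
All 5 rows appear; 2 have NULL department.

SQL:
SELECT a.name, b.name AS department
FROM employees a
LEFT JOIN departments b ON a.dept_id = b.id

Result:
name  | department
------+-----------
Eli   | Sales     
Aaron | NULL      
Jack  | Product   
Nate  | Sales     
Carol | NULL      


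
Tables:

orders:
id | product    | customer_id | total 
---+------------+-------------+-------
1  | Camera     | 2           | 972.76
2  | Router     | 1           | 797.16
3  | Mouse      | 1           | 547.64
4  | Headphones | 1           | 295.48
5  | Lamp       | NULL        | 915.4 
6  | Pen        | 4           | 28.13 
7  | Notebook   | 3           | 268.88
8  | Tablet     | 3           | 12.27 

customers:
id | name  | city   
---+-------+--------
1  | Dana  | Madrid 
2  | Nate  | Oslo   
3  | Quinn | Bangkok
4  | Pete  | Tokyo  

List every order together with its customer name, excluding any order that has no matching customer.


INNER JOIN keeps only orders rows whose customer_id matches an id in customers. Walk through each order:
  - order 1 (Camera): customer_id=2 -> matches Nate
  - order 2 (Router): customer_id=1 -> matches Dana
  - order 3 (Mouse): customer_id=1 -> matches Dana
  - order 4 (Headphones): customer_id=1 -> matches Dana
  - order 5 (Lamp): customer_id=NULL, no match -> dropped
  - order 6 (Pen): customer_id=4 -> matches Pete
  - order 7 (Notebook): customer_id=3 -> matches Quinn
  - order 8 (Tablet): customer_id=3 -> matches Quinn
So 1 of 8 rows is dropped.

SQL:
SELECT a.product, b.name AS customer
FROM orders a
INNER JOIN customers b ON a.customer_id = b.id

Result:
product    | customer
-----------+---------
Camera     | Nate    
Router     | Dana    
Mouse      | Dana    
Headphones | Dana    
Pen        | Pete    
Notebook   | Quinn   
Tablet     | Quinn   


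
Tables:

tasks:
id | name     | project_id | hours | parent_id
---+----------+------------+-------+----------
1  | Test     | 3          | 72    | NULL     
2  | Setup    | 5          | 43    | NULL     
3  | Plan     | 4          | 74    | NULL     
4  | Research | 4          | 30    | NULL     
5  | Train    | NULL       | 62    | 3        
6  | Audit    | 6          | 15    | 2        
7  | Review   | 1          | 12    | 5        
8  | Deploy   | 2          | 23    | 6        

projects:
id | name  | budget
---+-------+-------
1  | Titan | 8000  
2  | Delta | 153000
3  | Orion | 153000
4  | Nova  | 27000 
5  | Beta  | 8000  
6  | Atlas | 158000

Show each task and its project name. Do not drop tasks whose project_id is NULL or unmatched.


LEFT JOIN keeps every row from tasks (the left table); where project_id has no match in projects, the project columns become NULL. Walk through each task:
  - task 1 (Test): project_id=3 -> matches Orion
  - task 2 (Setup): project_id=5 -> matches Beta
  - task 3 (Plan): project_id=4 -> matches Nova
  - task 4 (Research): project_id=4 -> matches Nova
  - task 5 (Train): project_id=NULL, no match -> kept with NULL
  - task 6 (Audit): project_id=6 -> matches Atlas
  - task 7 (Review): project_id=1 -> matches Titan
  - task 8 (Deploy): project_id=2 -> matches Delta
All 8 rows appear; 1 has NULL project.

SQL:
SELECT a.name, b.name AS project
FROM tasks a
LEFT JOIN projects b ON a.project_id = b.id

Result:
name     | project
---------+--------
Test     | Orion  
Setup    | Beta   
Plan     | Nova   
Research | Nova   
Train    | NULL   
Audit    | Atlas  
Review   | Titan  
Deploy   | Delta  


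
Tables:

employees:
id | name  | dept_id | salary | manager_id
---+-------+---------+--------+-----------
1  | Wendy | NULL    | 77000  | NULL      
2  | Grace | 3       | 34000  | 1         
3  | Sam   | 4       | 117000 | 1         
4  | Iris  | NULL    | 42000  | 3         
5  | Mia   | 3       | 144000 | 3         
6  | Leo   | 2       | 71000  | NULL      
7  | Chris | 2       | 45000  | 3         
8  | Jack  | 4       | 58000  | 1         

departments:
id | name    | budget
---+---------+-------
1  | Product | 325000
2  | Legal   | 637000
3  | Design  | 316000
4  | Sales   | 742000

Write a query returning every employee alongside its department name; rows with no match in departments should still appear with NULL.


LEFT JOIN keeps every row from employees (the left table); where dept_id has no match in departments, the department columns become NULL. Walk through each employee:
  - employee 1 (Wendy): dept_id=NULL, no match -> kept with NULL
  - employee 2 (Grace): dept_id=3 -> matches Design
  - employee 3 (Sam): dept_id=4 -> matches Sales
  - employee 4 (Iris): dept_id=NULL, no match -> kept with NULL
  - employee 5 (Mia): dept_id=3 -> matches Design
  - employee 6 (Leo): dept_id=2 -> matches Legal
  - employee 7 (Chris): dept_id=2 -> matches Legal
  - employee 8 (Jack): dept_id=4 -> matches Sales
All 8 rows appear; 2 have NULL department.

SQL:
SELECT a.name, b.name AS department
FROM employees a
LEFT JOIN departments b ON a.dept_id = b.id

Result:
name  | department
------+-----------
Wendy | NULL      
Grace | Design    
Sam   | Sales     
Iris  | NULL      
Mia   | Design    
Leo   | Legal     
Chris | Legal     
Jack  | Sales     


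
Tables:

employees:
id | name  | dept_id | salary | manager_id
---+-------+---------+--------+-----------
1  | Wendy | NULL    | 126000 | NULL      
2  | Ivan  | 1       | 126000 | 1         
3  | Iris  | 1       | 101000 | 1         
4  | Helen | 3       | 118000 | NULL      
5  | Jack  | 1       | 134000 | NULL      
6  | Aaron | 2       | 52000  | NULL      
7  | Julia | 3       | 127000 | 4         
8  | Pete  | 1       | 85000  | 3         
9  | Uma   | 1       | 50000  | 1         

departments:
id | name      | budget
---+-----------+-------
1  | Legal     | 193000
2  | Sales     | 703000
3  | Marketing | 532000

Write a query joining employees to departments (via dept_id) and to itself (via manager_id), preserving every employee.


Two LEFT JOINs from the same base table employees: one to departments via dept_id, one to employees itself via manager_id. Both are LEFT so every employee is preserved.
Match against departments:
  - employee 1 (Wendy): dept_id=NULL, no match -> kept with NULL
  - employee 2 (Ivan): dept_id=1 -> matches Legal
  - employee 3 (Iris): dept_id=1 -> matches Legal
  - employee 4 (Helen): dept_id=3 -> matches Marketing
  - employee 5 (Jack): dept_id=1 -> matches Legal
  - employee 6 (Aaron): dept_id=2 -> matches Sales
  - employee 7 (Julia): dept_id=3 -> matches Marketing
  - employee 8 (Pete): dept_id=1 -> matches Legal
  - employee 9 (Uma): dept_id=1 -> matches Legal
Match against employees (self):
  - employee 1 (Wendy): manager_id=NULL -> NULL
  - employee 2 (Ivan): manager_id=1 -> Wendy
  - employee 3 (Iris): manager_id=1 -> Wendy
  - employee 4 (Helen): manager_id=NULL -> NULL
  - employee 5 (Jack): manager_id=NULL -> NULL
  - employee 6 (Aaron): manager_id=NULL -> NULL
  - employee 7 (Julia): manager_id=4 -> Helen
  - employee 8 (Pete): manager_id=3 -> Iris
  - employee 9 (Uma): manager_id=1 -> Wendy

SQL:
SELECT a.name, b.name AS department, c.name AS manager
FROM employees a
LEFT JOIN departments b ON a.dept_id = b.id
LEFT JOIN employees c ON a.manager_id = c.id

Result:
name  | department | manager
------+------------+--------
Wendy | NULL       | NULL   
Ivan  | Legal      | Wendy  
Iris  | Legal      | Wendy  
Helen | Marketing  | NULL   
Jack  | Legal      | NULL   
Aaron | Sales      | NULL   
Julia | Marketing  | Helen  
Pete  | Legal      | Iris   
Uma   | Legal      | Wendy  


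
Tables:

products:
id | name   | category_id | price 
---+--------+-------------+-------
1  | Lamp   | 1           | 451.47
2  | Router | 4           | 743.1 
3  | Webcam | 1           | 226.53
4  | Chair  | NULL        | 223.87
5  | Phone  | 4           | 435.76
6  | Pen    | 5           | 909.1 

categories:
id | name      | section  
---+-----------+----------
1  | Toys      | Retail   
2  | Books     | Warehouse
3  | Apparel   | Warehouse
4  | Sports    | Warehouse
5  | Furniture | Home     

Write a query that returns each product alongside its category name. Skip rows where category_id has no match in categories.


INNER JOIN keeps only products rows whose category_id matches an id in categories. Walk through each product:
  - product 1 (Lamp): category_id=1 -> matches Toys
  - product 2 (Router): category_id=4 -> matches Sports
  - product 3 (Webcam): category_id=1 -> matches Toys
  - product 4 (Chair): category_id=NULL, no match -> dropped
  - product 5 (Phone): category_id=4 -> matches Sports
  - product 6 (Pen): category_id=5 -> matches Furniture
So 1 of 6 rows is dropped.

SQL:
SELECT a.name, b.name AS category
FROM products a
INNER JOIN categories b ON a.category_id = b.id

Result:
name   | category 
-------+----------
Lamp   | Toys     
Router | Sports   
Webcam | Toys     
Phone  | Sports   
Pen    | Furniture


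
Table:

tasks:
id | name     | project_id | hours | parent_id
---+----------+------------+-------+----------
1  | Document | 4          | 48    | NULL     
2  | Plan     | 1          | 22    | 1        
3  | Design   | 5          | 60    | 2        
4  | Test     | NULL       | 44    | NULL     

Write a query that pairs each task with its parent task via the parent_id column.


This is a self-join: tasks is joined to a second copy of itself, matching each row's parent_id to another row's id. Use LEFT JOIN so rows with parent_id=NULL are kept.
  - task 1 (Document): parent_id=NULL -> NULL
  - task 2 (Plan): parent_id=1 -> Document
  - task 3 (Design): parent_id=2 -> Plan
  - task 4 (Test): parent_id=NULL -> NULL

SQL:
SELECT a.name AS item, b.name AS parent
FROM tasks a
LEFT JOIN tasks b ON a.parent_id = b.id

Result:
item     | parent  
---------+---------
Document | NULL    
Plan     | Document
Design   | Plan    
Test     | NULL    


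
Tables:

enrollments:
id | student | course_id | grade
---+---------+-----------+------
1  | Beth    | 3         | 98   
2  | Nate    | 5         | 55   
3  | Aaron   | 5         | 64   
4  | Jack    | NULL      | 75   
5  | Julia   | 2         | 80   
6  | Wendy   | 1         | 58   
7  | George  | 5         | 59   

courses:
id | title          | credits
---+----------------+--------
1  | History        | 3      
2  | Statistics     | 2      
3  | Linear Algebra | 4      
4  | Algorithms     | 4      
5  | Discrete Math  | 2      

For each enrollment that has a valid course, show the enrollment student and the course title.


INNER JOIN keeps only enrollments rows whose course_id matches an id in courses. Walk through each enrollment:
  - enrollment 1 (Beth): course_id=3 -> matches Linear Algebra
  - enrollment 2 (Nate): course_id=5 -> matches Discrete Math
  - enrollment 3 (Aaron): course_id=5 -> matches Discrete Math
  - enrollment 4 (Jack): course_id=NULL, no match -> dropped
  - enrollment 5 (Julia): course_id=2 -> matches Statistics
  - enrollment 6 (Wendy): course_id=1 -> matches History
  - enrollment 7 (George): course_id=5 -> matches Discrete Math
So 1 of 7 rows is dropped.

SQL:
SELECT a.student, b.title AS course
FROM enrollments a
INNER JOIN courses b ON a.course_id = b.id

Result:
student | course        
--------+---------------
Beth    | Linear Algebra
Nate    | Discrete Math 
Aaron   | Discrete Math 
Julia   | Statistics    
Wendy   | History       
George  | Discrete Math 


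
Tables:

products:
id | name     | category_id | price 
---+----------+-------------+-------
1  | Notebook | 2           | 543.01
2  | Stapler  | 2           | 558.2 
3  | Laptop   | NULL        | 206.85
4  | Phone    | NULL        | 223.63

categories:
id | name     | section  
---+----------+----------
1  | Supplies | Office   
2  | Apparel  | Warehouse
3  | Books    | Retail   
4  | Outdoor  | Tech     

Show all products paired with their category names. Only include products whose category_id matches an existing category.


INNER JOIN keeps only products rows whose category_id matches an id in categories. Walk through each product:
  - product 1 (Notebook): category_id=2 -> matches Apparel
  - product 2 (Stapler): category_id=2 -> matches Apparel
  - product 3 (Laptop): category_id=NULL, no match -> dropped
  - product 4 (Phone): category_id=NULL, no match -> dropped
So 2 of 4 rows are dropped.

SQL:
SELECT a.name, b.name AS category
FROM products a
INNER JOIN categories b ON a.category_id = b.id

Result:
name     | category
---------+---------
Notebook | Apparel 
Stapler  | Apparel 


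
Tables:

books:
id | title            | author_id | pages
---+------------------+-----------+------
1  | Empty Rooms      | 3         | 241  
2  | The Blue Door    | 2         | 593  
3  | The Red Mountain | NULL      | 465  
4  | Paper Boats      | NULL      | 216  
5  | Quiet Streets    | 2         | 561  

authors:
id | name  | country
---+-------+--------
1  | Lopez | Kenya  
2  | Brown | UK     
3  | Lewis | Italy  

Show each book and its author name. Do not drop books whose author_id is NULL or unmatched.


LEFT JOIN keeps every row from books (the left table); where author_id has no match in authors, the author columns become NULL. Walk through each book:
  - book 1 (Empty Rooms): author_id=3 -> matches Lewis
  - book 2 (The Blue Door): author_id=2 -> matches Brown
  - book 3 (The Red Mountain): author_id=NULL, no match -> kept with NULL
  - book 4 (Paper Boats): author_id=NULL, no match -> kept with NULL
  - book 5 (Quiet Streets): author_id=2 -> matches Brown
All 5 rows appear; 2 have NULL author.

SQL:
SELECT a.title, b.name AS author
FROM books a
LEFT JOIN authors b ON a.author_id = b.id

Result:
title            | author
-----------------+-------
Empty Rooms      | Lewis 
The Blue Door    | Brown 
The Red Mountain | NULL  
Paper Boats      | NULL  
Quiet Streets    | Brown 


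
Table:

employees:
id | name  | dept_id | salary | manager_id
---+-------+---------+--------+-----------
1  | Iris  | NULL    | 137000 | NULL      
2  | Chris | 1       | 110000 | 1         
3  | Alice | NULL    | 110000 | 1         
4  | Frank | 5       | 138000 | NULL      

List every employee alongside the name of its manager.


This is a self-join: employees is joined to a second copy of itself, matching each row's manager_id to another row's id. Use LEFT JOIN so rows with manager_id=NULL are kept.
  - employee 1 (Iris): manager_id=NULL -> NULL
  - employee 2 (Chris): manager_id=1 -> Iris
  - employee 3 (Alice): manager_id=1 -> Iris
  - employee 4 (Frank): manager_id=NULL -> NULL

SQL:
SELECT a.name AS item, b.name AS manager
FROM employees a
LEFT JOIN employees b ON a.manager_id = b.id

Result:
item  | manager
------+--------
Iris  | NULL   
Chris | Iris   
Alice | Iris   
Frank | NULL   
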